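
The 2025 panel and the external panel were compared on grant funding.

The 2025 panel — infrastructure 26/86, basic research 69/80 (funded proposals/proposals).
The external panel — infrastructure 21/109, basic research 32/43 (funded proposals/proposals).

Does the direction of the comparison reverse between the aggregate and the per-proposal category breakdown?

Infrastructure: the 2025 panel 26/86 = 30.2%, the external panel 21/109 = 19.3% → the 2025 panel
Basic research: the 2025 panel 69/80 = 86.2%, the external panel 32/43 = 74.4% → the 2025 panel
Overall: the 2025 panel 95/166 = 57.2%, the external panel 53/152 = 34.9% → the 2025 panel
The 2025 panel wins overall and in every proposal group — no reversal.

No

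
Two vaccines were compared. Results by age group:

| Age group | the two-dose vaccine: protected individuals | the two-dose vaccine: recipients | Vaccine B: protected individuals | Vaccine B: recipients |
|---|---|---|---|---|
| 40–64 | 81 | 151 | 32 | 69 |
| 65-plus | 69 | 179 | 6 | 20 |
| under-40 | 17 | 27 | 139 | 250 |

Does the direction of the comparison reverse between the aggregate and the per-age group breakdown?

Yes

40–64: the two-dose vaccine 81/151 = 53.6%, Vaccine B 32/69 = 46.4% → the two-dose vaccine
65-plus: the two-dose vaccine 69/179 = 38.5%, Vaccine B 6/20 = 30.0% → the two-dose vaccine
Under-40: the two-dose vaccine 17/27 = 63.0%, Vaccine B 139/250 = 55.6% → the two-dose vaccine
Overall: the two-dose vaccine 167/357 = 46.8%, Vaccine B 177/339 = 52.2% → Vaccine B
The two-dose vaccine wins each age group but Vaccine B wins overall — the comparison reverses. The two-dose vaccine's recipients skew toward 65-plus, which has a lower base rate.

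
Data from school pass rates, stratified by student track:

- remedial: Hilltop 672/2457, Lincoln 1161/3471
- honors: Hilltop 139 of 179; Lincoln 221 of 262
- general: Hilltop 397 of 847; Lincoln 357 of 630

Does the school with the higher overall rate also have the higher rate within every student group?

Remedial: Hilltop 672/2457 = 27.4%, Lincoln 1161/3471 = 33.4% → Lincoln
Honors: Hilltop 139/179 = 77.7%, Lincoln 221/262 = 84.4% → Lincoln
General: Hilltop 397/847 = 46.9%, Lincoln 357/630 = 56.7% → Lincoln
Overall: Hilltop 1208/3483 = 34.7%, Lincoln 1739/4363 = 39.9% → Lincoln
Lincoln wins overall and in every student group — no reversal.

Yes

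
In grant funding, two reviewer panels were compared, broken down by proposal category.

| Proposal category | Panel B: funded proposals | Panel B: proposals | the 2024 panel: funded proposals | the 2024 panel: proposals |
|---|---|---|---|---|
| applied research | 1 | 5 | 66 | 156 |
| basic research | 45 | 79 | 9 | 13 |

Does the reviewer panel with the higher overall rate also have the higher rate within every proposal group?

No

Applied research: Panel B 1/5 = 20.0%, the 2024 panel 66/156 = 42.3% → the 2024 panel
Basic research: Panel B 45/79 = 57.0%, the 2024 panel 9/13 = 69.2% → the 2024 panel
Overall: Panel B 46/84 = 54.8%, the 2024 panel 75/169 = 44.4% → Panel B
The 2024 panel wins each proposal group but Panel B wins overall — the comparison reverses. The 2024 panel's proposals skew toward applied research, which has a lower base rate.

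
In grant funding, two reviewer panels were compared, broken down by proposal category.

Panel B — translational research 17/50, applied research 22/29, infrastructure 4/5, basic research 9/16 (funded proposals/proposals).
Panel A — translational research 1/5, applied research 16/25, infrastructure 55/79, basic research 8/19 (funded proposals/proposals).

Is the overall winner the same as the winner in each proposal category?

No

Translational research: Panel B 17/50 = 34.0%, Panel A 1/5 = 20.0% → Panel B
Applied research: Panel B 22/29 = 75.9%, Panel A 16/25 = 64.0% → Panel B
Infrastructure: Panel B 4/5 = 80.0%, Panel A 55/79 = 69.6% → Panel B
Basic research: Panel B 9/16 = 56.2%, Panel A 8/19 = 42.1% → Panel B
Overall: Panel B 52/100 = 52.0%, Panel A 80/128 = 62.5% → Panel A
Panel B wins each proposal group but Panel A wins overall — the comparison reverses. Panel B's proposals skew toward translational research, which has a lower base rate.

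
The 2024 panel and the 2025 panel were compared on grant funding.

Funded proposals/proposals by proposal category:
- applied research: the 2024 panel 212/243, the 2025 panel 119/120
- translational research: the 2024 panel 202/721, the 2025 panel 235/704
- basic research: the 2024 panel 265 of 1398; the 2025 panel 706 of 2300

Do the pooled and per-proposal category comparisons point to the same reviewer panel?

Yes

Applied research: the 2024 panel 212/243 = 87.2%, the 2025 panel 119/120 = 99.2% → the 2025 panel
Translational research: the 2024 panel 202/721 = 28.0%, the 2025 panel 235/704 = 33.4% → the 2025 panel
Basic research: the 2024 panel 265/1398 = 19.0%, the 2025 panel 706/2300 = 30.7% → the 2025 panel
Overall: the 2024 panel 679/2362 = 28.7%, the 2025 panel 1060/3124 = 33.9% → the 2025 panel
The 2025 panel wins overall and in every proposal group — no reversal.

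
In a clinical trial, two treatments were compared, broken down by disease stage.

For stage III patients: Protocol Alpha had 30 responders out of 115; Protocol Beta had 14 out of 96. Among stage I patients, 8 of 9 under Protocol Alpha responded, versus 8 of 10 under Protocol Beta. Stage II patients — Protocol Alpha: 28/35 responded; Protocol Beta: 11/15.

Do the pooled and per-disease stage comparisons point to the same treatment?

Stage III: Protocol Alpha 30/115 = 26.1%, Protocol Beta 14/96 = 14.6% → Protocol Alpha
Stage I: Protocol Alpha 8/9 = 88.9%, Protocol Beta 8/10 = 80.0% → Protocol Alpha
Stage II: Protocol Alpha 28/35 = 80.0%, Protocol Beta 11/15 = 73.3% → Protocol Alpha
Overall: Protocol Alpha 66/159 = 41.5%, Protocol Beta 33/121 = 27.3% → Protocol Alpha
Protocol Alpha wins overall and in every disease group — no reversal.

Yes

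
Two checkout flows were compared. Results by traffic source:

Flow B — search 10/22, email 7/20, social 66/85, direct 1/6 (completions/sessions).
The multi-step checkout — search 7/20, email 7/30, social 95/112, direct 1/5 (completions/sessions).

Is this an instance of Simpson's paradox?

No

Search: Flow B 10/22 = 45.5%, the multi-step checkout 7/20 = 35.0% → Flow B
Email: Flow B 7/20 = 35.0%, the multi-step checkout 7/30 = 23.3% → Flow B
Social: Flow B 66/85 = 77.6%, the multi-step checkout 95/112 = 84.8% → the multi-step checkout
Direct: Flow B 1/6 = 16.7%, the multi-step checkout 1/5 = 20.0% → the multi-step checkout
Overall: Flow B 84/133 = 63.2%, the multi-step checkout 110/167 = 65.9% → the multi-step checkout
Neither sweeps: Flow B wins 2 of 4 groups, the multi-step checkout wins 2. The multi-step checkout wins overall but not every group — no Simpson reversal.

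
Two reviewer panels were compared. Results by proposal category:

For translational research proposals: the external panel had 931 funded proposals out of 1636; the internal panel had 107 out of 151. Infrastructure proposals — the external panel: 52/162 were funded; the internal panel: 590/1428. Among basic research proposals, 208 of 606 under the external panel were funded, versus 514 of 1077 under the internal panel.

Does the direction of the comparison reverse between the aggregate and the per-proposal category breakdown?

Yes

Translational research: the external panel 931/1636 = 56.9%, the internal panel 107/151 = 70.9% → the internal panel
Infrastructure: the external panel 52/162 = 32.1%, the internal panel 590/1428 = 41.3% → the internal panel
Basic research: the external panel 208/606 = 34.3%, the internal panel 514/1077 = 47.7% → the internal panel
Overall: the external panel 1191/2404 = 49.5%, the internal panel 1211/2656 = 45.6% → the external panel
The internal panel wins each proposal group but the external panel wins overall — the comparison reverses. The internal panel's proposals skew toward infrastructure, which has a lower base rate.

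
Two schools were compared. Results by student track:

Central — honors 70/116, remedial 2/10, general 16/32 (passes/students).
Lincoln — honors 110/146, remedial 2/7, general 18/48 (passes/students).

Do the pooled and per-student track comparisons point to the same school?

Honors: Central 70/116 = 60.3%, Lincoln 110/146 = 75.3% → Lincoln
Remedial: Central 2/10 = 20.0%, Lincoln 2/7 = 28.6% → Lincoln
General: Central 16/32 = 50.0%, Lincoln 18/48 = 37.5% → Central
Overall: Central 88/158 = 55.7%, Lincoln 130/201 = 64.7% → Lincoln
Neither sweeps: Central wins 1 of 3 groups, Lincoln wins 2. Lincoln wins overall but not every group — no Simpson reversal.

No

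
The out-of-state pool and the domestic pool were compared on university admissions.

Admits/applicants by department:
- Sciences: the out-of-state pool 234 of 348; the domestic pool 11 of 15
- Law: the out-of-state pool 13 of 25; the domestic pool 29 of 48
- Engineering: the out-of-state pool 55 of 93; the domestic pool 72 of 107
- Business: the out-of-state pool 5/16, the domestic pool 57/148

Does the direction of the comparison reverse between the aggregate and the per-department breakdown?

Yes

Sciences: the out-of-state pool 234/348 = 67.2%, the domestic pool 11/15 = 73.3% → the domestic pool
Law: the out-of-state pool 13/25 = 52.0%, the domestic pool 29/48 = 60.4% → the domestic pool
Engineering: the out-of-state pool 55/93 = 59.1%, the domestic pool 72/107 = 67.3% → the domestic pool
Business: the out-of-state pool 5/16 = 31.2%, the domestic pool 57/148 = 38.5% → the domestic pool
Overall: the out-of-state pool 307/482 = 63.7%, the domestic pool 169/318 = 53.1% → the out-of-state pool
The domestic pool wins each department group but the out-of-state pool wins overall — the comparison reverses. The domestic pool's applicants skew toward Business, which has a lower base rate.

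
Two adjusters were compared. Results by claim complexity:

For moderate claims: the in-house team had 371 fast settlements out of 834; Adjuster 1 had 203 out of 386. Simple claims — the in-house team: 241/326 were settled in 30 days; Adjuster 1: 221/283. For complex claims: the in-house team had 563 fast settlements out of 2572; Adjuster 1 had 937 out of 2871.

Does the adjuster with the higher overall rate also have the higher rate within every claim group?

Moderate: the in-house team 371/834 = 44.5%, Adjuster 1 203/386 = 52.6% → Adjuster 1
Simple: the in-house team 241/326 = 73.9%, Adjuster 1 221/283 = 78.1% → Adjuster 1
Complex: the in-house team 563/2572 = 21.9%, Adjuster 1 937/2871 = 32.6% → Adjuster 1
Overall: the in-house team 1175/3732 = 31.5%, Adjuster 1 1361/3540 = 38.4% → Adjuster 1
Adjuster 1 wins overall and in every claim group — no reversal.

Yes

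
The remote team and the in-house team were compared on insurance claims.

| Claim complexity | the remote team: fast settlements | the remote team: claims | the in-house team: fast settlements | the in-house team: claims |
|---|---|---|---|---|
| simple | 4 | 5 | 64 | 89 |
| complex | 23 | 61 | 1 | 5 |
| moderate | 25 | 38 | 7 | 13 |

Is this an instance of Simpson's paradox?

Yes

Simple: the remote team 4/5 = 80.0%, the in-house team 64/89 = 71.9% → the remote team
Complex: the remote team 23/61 = 37.7%, the in-house team 1/5 = 20.0% → the remote team
Moderate: the remote team 25/38 = 65.8%, the in-house team 7/13 = 53.8% → the remote team
Overall: the remote team 52/104 = 50.0%, the in-house team 72/107 = 67.3% → the in-house team
The remote team wins each claim group but the in-house team wins overall — the comparison reverses. The remote team's claims skew toward complex, which has a lower base rate.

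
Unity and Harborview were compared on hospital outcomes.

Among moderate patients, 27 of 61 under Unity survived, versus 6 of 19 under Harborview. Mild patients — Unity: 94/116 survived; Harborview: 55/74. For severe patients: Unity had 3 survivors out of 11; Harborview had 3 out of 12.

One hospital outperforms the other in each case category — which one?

Moderate: Unity 27/61 = 44.3%, Harborview 6/19 = 31.6% → Unity
Mild: Unity 94/116 = 81.0%, Harborview 55/74 = 74.3% → Unity
Severe: Unity 3/11 = 27.3%, Harborview 3/12 = 25.0% → Unity
Unity has the higher rate in all 3 groups.

Unity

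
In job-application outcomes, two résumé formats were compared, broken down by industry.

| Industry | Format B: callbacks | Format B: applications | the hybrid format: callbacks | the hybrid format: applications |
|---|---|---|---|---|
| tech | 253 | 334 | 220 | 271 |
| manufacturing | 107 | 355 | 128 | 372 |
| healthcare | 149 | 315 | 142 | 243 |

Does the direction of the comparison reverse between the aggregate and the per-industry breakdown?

Tech: Format B 253/334 = 75.7%, the hybrid format 220/271 = 81.2% → the hybrid format
Manufacturing: Format B 107/355 = 30.1%, the hybrid format 128/372 = 34.4% → the hybrid format
Healthcare: Format B 149/315 = 47.3%, the hybrid format 142/243 = 58.4% → the hybrid format
Overall: Format B 509/1004 = 50.7%, the hybrid format 490/886 = 55.3% → the hybrid format
The hybrid format wins overall and in every industry group — no reversal.

No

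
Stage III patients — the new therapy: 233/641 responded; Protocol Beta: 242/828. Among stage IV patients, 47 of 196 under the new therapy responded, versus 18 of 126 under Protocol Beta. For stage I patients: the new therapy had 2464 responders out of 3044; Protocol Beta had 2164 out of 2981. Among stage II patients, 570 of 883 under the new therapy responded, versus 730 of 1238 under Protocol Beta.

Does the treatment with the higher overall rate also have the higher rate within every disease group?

Stage III: the new therapy 233/641 = 36.3%, Protocol Beta 242/828 = 29.2% → the new therapy
Stage IV: the new therapy 47/196 = 24.0%, Protocol Beta 18/126 = 14.3% → the new therapy
Stage I: the new therapy 2464/3044 = 80.9%, Protocol Beta 2164/2981 = 72.6% → the new therapy
Stage II: the new therapy 570/883 = 64.6%, Protocol Beta 730/1238 = 59.0% → the new therapy
Overall: the new therapy 3314/4764 = 69.6%, Protocol Beta 3154/5173 = 61.0% → the new therapy
The new therapy wins overall and in every disease group — no reversal.

Yes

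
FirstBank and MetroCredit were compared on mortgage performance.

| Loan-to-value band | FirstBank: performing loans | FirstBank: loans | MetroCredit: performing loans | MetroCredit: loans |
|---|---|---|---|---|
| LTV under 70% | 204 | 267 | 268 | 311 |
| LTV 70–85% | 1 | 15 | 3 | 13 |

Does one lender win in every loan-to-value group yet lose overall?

LTV under 70%: FirstBank 204/267 = 76.4%, MetroCredit 268/311 = 86.2% → MetroCredit
LTV 70–85%: FirstBank 1/15 = 6.7%, MetroCredit 3/13 = 23.1% → MetroCredit
Overall: FirstBank 205/282 = 72.7%, MetroCredit 271/324 = 83.6% → MetroCredit
MetroCredit wins overall and in every loan-to-value group — no reversal.

No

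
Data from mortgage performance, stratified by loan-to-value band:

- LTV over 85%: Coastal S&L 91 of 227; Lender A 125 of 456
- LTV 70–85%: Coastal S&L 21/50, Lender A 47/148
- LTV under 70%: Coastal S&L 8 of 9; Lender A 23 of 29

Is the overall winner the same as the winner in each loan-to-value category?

LTV over 85%: Coastal S&L 91/227 = 40.1%, Lender A 125/456 = 27.4% → Coastal S&L
LTV 70–85%: Coastal S&L 21/50 = 42.0%, Lender A 47/148 = 31.8% → Coastal S&L
LTV under 70%: Coastal S&L 8/9 = 88.9%, Lender A 23/29 = 79.3% → Coastal S&L
Overall: Coastal S&L 120/286 = 42.0%, Lender A 195/633 = 30.8% → Coastal S&L
Coastal S&L wins overall and in every loan-to-value group — no reversal.

Yes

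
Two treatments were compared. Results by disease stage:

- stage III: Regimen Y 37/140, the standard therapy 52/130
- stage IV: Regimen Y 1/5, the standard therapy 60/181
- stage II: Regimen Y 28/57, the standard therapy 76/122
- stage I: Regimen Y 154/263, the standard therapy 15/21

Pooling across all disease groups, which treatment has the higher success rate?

Stage III: Regimen Y 37/140 = 26.4%, the standard therapy 52/130 = 40.0% → the standard therapy
Stage IV: Regimen Y 1/5 = 20.0%, the standard therapy 60/181 = 33.1% → the standard therapy
Stage II: Regimen Y 28/57 = 49.1%, the standard therapy 76/122 = 62.3% → the standard therapy
Stage I: Regimen Y 154/263 = 58.6%, the standard therapy 15/21 = 71.4% → the standard therapy
Overall: Regimen Y 220/465 = 47.3%, the standard therapy 203/454 = 44.7% → Regimen Y
(The standard therapy wins every disease group but Regimen Y wins overall — the standard therapy's patients skew toward the low-rate stage IV group.)

Regimen Y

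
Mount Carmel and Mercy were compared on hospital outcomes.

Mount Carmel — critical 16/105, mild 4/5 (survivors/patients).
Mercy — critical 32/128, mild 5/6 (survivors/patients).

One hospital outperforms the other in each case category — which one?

Critical: Mount Carmel 16/105 = 15.2%, Mercy 32/128 = 25.0% → Mercy
Mild: Mount Carmel 4/5 = 80.0%, Mercy 5/6 = 83.3% → Mercy
Mercy has the higher rate in both groups.

Mercy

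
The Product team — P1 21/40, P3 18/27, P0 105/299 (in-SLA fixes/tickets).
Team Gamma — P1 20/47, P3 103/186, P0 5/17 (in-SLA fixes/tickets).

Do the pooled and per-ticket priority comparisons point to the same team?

P1: the Product team 21/40 = 52.5%, Team Gamma 20/47 = 42.6% → the Product team
P3: the Product team 18/27 = 66.7%, Team Gamma 103/186 = 55.4% → the Product team
P0: the Product team 105/299 = 35.1%, Team Gamma 5/17 = 29.4% → the Product team
Overall: the Product team 144/366 = 39.3%, Team Gamma 128/250 = 51.2% → Team Gamma
The Product team wins each ticket group but Team Gamma wins overall — the comparison reverses. The Product team's tickets skew toward P0, which has a lower base rate.

No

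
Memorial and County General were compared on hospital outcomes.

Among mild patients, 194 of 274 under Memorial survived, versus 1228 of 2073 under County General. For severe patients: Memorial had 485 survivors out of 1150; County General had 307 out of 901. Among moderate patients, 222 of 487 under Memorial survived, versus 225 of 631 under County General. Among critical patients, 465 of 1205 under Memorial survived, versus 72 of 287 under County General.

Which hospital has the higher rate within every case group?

Mild: Memorial 194/274 = 70.8%, County General 1228/2073 = 59.2% → Memorial
Severe: Memorial 485/1150 = 42.2%, County General 307/901 = 34.1% → Memorial
Moderate: Memorial 222/487 = 45.6%, County General 225/631 = 35.7% → Memorial
Critical: Memorial 465/1205 = 38.6%, County General 72/287 = 25.1% → Memorial
Memorial has the higher rate in all 4 groups.

Memorial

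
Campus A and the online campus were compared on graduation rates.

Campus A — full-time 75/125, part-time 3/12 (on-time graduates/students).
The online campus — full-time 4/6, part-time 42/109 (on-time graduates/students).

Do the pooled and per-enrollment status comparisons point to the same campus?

Full-time: Campus A 75/125 = 60.0%, the online campus 4/6 = 66.7% → the online campus
Part-time: Campus A 3/12 = 25.0%, the online campus 42/109 = 38.5% → the online campus
Overall: Campus A 78/137 = 56.9%, the online campus 46/115 = 40.0% → Campus A
The online campus wins each enrollment group but Campus A wins overall — the comparison reverses. The online campus's students skew toward part-time, which has a lower base rate.

No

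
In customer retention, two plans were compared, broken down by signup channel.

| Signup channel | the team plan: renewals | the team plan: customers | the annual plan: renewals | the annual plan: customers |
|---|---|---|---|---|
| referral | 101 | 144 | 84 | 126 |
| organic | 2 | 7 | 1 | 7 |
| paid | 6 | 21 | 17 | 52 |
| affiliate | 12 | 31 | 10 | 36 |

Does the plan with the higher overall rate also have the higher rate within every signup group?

No

Referral: the team plan 101/144 = 70.1%, the annual plan 84/126 = 66.7% → the team plan
Organic: the team plan 2/7 = 28.6%, the annual plan 1/7 = 14.3% → the team plan
Paid: the team plan 6/21 = 28.6%, the annual plan 17/52 = 32.7% → the annual plan
Affiliate: the team plan 12/31 = 38.7%, the annual plan 10/36 = 27.8% → the team plan
Overall: the team plan 121/203 = 59.6%, the annual plan 112/221 = 50.7% → the team plan
Neither sweeps: the team plan wins 3 of 4 groups, the annual plan wins 1. The team plan wins overall but not every group — no Simpson reversal.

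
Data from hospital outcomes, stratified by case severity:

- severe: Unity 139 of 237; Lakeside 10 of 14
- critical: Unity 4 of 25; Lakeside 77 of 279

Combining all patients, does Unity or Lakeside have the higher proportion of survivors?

Severe: Unity 139/237 = 58.6%, Lakeside 10/14 = 71.4% → Lakeside
Critical: Unity 4/25 = 16.0%, Lakeside 77/279 = 27.6% → Lakeside
Overall: Unity 143/262 = 54.6%, Lakeside 87/293 = 29.7% → Unity
(Lakeside wins every case group but Unity wins overall — Lakeside's patients skew toward the low-rate critical group.)

Unity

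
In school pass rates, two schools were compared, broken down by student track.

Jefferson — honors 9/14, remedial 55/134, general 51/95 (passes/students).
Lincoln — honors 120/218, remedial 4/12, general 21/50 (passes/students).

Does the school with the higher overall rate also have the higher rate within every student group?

No

Honors: Jefferson 9/14 = 64.3%, Lincoln 120/218 = 55.0% → Jefferson
Remedial: Jefferson 55/134 = 41.0%, Lincoln 4/12 = 33.3% → Jefferson
General: Jefferson 51/95 = 53.7%, Lincoln 21/50 = 42.0% → Jefferson
Overall: Jefferson 115/243 = 47.3%, Lincoln 145/280 = 51.8% → Lincoln
Jefferson wins each student group but Lincoln wins overall — the comparison reverses. Jefferson's students skew toward remedial, which has a lower base rate.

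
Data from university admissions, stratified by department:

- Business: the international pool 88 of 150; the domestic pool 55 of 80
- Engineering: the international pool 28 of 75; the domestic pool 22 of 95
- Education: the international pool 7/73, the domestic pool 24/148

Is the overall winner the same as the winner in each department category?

No

Business: the international pool 88/150 = 58.7%, the domestic pool 55/80 = 68.8% → the domestic pool
Engineering: the international pool 28/75 = 37.3%, the domestic pool 22/95 = 23.2% → the international pool
Education: the international pool 7/73 = 9.6%, the domestic pool 24/148 = 16.2% → the domestic pool
Overall: the international pool 123/298 = 41.3%, the domestic pool 101/323 = 31.3% → the international pool
Neither sweeps: the international pool wins 1 of 3 groups, the domestic pool wins 2. The international pool wins overall but not every group — no Simpson reversal.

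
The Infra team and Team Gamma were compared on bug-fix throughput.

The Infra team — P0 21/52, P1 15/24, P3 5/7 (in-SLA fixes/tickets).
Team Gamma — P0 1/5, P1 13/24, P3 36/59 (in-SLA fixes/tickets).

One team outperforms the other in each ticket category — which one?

the Infra team

P0: the Infra team 21/52 = 40.4%, Team Gamma 1/5 = 20.0% → the Infra team
P1: the Infra team 15/24 = 62.5%, Team Gamma 13/24 = 54.2% → the Infra team
P3: the Infra team 5/7 = 71.4%, Team Gamma 36/59 = 61.0% → the Infra team
The Infra team has the higher rate in all 3 groups.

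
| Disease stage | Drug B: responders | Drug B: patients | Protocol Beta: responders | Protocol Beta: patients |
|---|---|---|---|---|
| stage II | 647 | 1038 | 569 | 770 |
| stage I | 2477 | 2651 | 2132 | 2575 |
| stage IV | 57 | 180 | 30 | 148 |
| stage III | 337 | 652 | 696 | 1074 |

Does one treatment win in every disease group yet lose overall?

No

Stage II: Drug B 647/1038 = 62.3%, Protocol Beta 569/770 = 73.9% → Protocol Beta
Stage I: Drug B 2477/2651 = 93.4%, Protocol Beta 2132/2575 = 82.8% → Drug B
Stage IV: Drug B 57/180 = 31.7%, Protocol Beta 30/148 = 20.3% → Drug B
Stage III: Drug B 337/652 = 51.7%, Protocol Beta 696/1074 = 64.8% → Protocol Beta
Overall: Drug B 3518/4521 = 77.8%, Protocol Beta 3427/4567 = 75.0% → Drug B
Neither sweeps: Drug B wins 2 of 4 groups, Protocol Beta wins 2. Drug B wins overall but not every group — no Simpson reversal.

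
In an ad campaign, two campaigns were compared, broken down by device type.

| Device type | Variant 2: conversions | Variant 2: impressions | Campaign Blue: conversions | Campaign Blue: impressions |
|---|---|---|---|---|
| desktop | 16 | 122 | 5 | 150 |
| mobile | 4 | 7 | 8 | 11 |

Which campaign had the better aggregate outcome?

Desktop: Variant 2 16/122 = 13.1%, Campaign Blue 5/150 = 3.3% → Variant 2
Mobile: Variant 2 4/7 = 57.1%, Campaign Blue 8/11 = 72.7% → Campaign Blue
Overall: Variant 2 20/129 = 15.5%, Campaign Blue 13/161 = 8.1% → Variant 2
(Neither sweeps every device group, but Variant 2 has the higher pooled rate.)

Variant 2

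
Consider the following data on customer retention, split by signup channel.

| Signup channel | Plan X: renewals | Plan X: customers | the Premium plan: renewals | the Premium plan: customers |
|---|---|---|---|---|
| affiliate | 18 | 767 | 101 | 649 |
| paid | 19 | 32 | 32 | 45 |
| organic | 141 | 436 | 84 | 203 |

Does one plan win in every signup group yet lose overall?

Affiliate: Plan X 18/767 = 2.3%, the Premium plan 101/649 = 15.6% → the Premium plan
Paid: Plan X 19/32 = 59.4%, the Premium plan 32/45 = 71.1% → the Premium plan
Organic: Plan X 141/436 = 32.3%, the Premium plan 84/203 = 41.4% → the Premium plan
Overall: Plan X 178/1235 = 14.4%, the Premium plan 217/897 = 24.2% → the Premium plan
The Premium plan wins overall and in every signup group — no reversal.

No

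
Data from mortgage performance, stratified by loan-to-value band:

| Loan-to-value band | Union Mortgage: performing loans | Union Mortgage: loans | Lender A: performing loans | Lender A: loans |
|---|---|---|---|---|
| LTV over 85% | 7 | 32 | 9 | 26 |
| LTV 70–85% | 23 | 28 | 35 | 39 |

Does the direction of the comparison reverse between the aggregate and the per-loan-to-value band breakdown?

No

LTV over 85%: Union Mortgage 7/32 = 21.9%, Lender A 9/26 = 34.6% → Lender A
LTV 70–85%: Union Mortgage 23/28 = 82.1%, Lender A 35/39 = 89.7% → Lender A
Overall: Union Mortgage 30/60 = 50.0%, Lender A 44/65 = 67.7% → Lender A
Lender A wins overall and in every loan-to-value group — no reversal.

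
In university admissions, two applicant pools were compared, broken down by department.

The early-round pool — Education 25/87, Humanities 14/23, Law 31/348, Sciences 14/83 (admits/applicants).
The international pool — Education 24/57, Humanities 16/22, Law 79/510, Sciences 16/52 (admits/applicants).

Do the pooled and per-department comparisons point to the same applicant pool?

Yes

Education: the early-round pool 25/87 = 28.7%, the international pool 24/57 = 42.1% → the international pool
Humanities: the early-round pool 14/23 = 60.9%, the international pool 16/22 = 72.7% → the international pool
Law: the early-round pool 31/348 = 8.9%, the international pool 79/510 = 15.5% → the international pool
Sciences: the early-round pool 14/83 = 16.9%, the international pool 16/52 = 30.8% → the international pool
Overall: the early-round pool 84/541 = 15.5%, the international pool 135/641 = 21.1% → the international pool
The international pool wins overall and in every department group — no reversal.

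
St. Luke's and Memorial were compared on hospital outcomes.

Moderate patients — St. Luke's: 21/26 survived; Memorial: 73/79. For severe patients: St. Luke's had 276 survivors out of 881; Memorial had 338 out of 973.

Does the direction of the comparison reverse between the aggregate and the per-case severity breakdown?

No

Moderate: St. Luke's 21/26 = 80.8%, Memorial 73/79 = 92.4% → Memorial
Severe: St. Luke's 276/881 = 31.3%, Memorial 338/973 = 34.7% → Memorial
Overall: St. Luke's 297/907 = 32.7%, Memorial 411/1052 = 39.1% → Memorial
Memorial wins overall and in every case group — no reversal.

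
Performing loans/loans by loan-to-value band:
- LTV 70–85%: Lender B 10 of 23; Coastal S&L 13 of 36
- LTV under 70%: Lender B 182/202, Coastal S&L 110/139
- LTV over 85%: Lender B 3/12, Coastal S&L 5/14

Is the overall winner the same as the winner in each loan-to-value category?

No

LTV 70–85%: Lender B 10/23 = 43.5%, Coastal S&L 13/36 = 36.1% → Lender B
LTV under 70%: Lender B 182/202 = 90.1%, Coastal S&L 110/139 = 79.1% → Lender B
LTV over 85%: Lender B 3/12 = 25.0%, Coastal S&L 5/14 = 35.7% → Coastal S&L
Overall: Lender B 195/237 = 82.3%, Coastal S&L 128/189 = 67.7% → Lender B
Neither sweeps: Lender B wins 2 of 3 groups, Coastal S&L wins 1. Lender B wins overall but not every group — no Simpson reversal.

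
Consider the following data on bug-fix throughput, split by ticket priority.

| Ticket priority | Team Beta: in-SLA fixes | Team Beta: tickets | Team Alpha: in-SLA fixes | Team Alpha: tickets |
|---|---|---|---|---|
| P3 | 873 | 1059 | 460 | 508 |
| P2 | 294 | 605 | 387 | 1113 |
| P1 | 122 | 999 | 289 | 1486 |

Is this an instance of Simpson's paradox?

P3: Team Beta 873/1059 = 82.4%, Team Alpha 460/508 = 90.6% → Team Alpha
P2: Team Beta 294/605 = 48.6%, Team Alpha 387/1113 = 34.8% → Team Beta
P1: Team Beta 122/999 = 12.2%, Team Alpha 289/1486 = 19.4% → Team Alpha
Overall: Team Beta 1289/2663 = 48.4%, Team Alpha 1136/3107 = 36.6% → Team Beta
Neither sweeps: Team Beta wins 1 of 3 groups, Team Alpha wins 2. Team Beta wins overall but not every group — no Simpson reversal.

No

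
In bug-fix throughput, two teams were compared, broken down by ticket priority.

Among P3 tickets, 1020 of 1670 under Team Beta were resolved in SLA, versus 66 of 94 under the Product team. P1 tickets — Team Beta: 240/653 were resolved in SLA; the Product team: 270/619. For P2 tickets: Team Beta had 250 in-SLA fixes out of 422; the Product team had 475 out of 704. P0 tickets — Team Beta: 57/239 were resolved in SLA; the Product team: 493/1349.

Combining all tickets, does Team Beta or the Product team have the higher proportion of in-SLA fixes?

Team Beta

P3: Team Beta 1020/1670 = 61.1%, the Product team 66/94 = 70.2% → the Product team
P1: Team Beta 240/653 = 36.8%, the Product team 270/619 = 43.6% → the Product team
P2: Team Beta 250/422 = 59.2%, the Product team 475/704 = 67.5% → the Product team
P0: Team Beta 57/239 = 23.8%, the Product team 493/1349 = 36.5% → the Product team
Overall: Team Beta 1567/2984 = 52.5%, the Product team 1304/2766 = 47.1% → Team Beta
(The Product team wins every ticket group but Team Beta wins overall — the Product team's tickets skew toward the low-rate P0 group.)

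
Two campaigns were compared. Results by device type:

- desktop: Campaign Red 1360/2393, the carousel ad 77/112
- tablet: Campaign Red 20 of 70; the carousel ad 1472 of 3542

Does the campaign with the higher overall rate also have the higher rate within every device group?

Desktop: Campaign Red 1360/2393 = 56.8%, the carousel ad 77/112 = 68.8% → the carousel ad
Tablet: Campaign Red 20/70 = 28.6%, the carousel ad 1472/3542 = 41.6% → the carousel ad
Overall: Campaign Red 1380/2463 = 56.0%, the carousel ad 1549/3654 = 42.4% → Campaign Red
The carousel ad wins each device group but Campaign Red wins overall — the comparison reverses. The carousel ad's impressions skew toward tablet, which has a lower base rate.

No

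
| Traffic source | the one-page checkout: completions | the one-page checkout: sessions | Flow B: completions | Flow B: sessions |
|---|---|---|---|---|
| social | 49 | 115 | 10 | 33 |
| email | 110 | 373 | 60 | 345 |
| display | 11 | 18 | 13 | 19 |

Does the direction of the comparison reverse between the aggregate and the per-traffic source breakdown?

Social: the one-page checkout 49/115 = 42.6%, Flow B 10/33 = 30.3% → the one-page checkout
Email: the one-page checkout 110/373 = 29.5%, Flow B 60/345 = 17.4% → the one-page checkout
Display: the one-page checkout 11/18 = 61.1%, Flow B 13/19 = 68.4% → Flow B
Overall: the one-page checkout 170/506 = 33.6%, Flow B 83/397 = 20.9% → the one-page checkout
Neither sweeps: the one-page checkout wins 2 of 3 groups, Flow B wins 1. The one-page checkout wins overall but not every group — no Simpson reversal.

No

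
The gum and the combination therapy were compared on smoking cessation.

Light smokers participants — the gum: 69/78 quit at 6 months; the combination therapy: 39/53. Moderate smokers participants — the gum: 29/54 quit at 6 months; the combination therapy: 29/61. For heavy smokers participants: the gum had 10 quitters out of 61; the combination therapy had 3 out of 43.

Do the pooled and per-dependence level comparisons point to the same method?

Light smokers: the gum 69/78 = 88.5%, the combination therapy 39/53 = 73.6% → the gum
Moderate smokers: the gum 29/54 = 53.7%, the combination therapy 29/61 = 47.5% → the gum
Heavy smokers: the gum 10/61 = 16.4%, the combination therapy 3/43 = 7.0% → the gum
Overall: the gum 108/193 = 56.0%, the combination therapy 71/157 = 45.2% → the gum
The gum wins overall and in every dependence group — no reversal.

Yes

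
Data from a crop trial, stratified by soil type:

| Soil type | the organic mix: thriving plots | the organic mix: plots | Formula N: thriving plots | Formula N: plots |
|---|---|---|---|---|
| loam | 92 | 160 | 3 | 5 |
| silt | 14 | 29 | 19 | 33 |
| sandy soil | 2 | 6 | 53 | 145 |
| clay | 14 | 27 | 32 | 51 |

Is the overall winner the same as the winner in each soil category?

No

Loam: the organic mix 92/160 = 57.5%, Formula N 3/5 = 60.0% → Formula N
Silt: the organic mix 14/29 = 48.3%, Formula N 19/33 = 57.6% → Formula N
Sandy soil: the organic mix 2/6 = 33.3%, Formula N 53/145 = 36.6% → Formula N
Clay: the organic mix 14/27 = 51.9%, Formula N 32/51 = 62.7% → Formula N
Overall: the organic mix 122/222 = 55.0%, Formula N 107/234 = 45.7% → the organic mix
Formula N wins each soil group but the organic mix wins overall — the comparison reverses. Formula N's plots skew toward sandy soil, which has a lower base rate.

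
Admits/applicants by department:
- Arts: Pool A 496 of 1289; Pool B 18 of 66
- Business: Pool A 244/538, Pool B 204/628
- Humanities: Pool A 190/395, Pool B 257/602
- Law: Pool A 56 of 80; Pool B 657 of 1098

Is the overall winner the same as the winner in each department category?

No

Arts: Pool A 496/1289 = 38.5%, Pool B 18/66 = 27.3% → Pool A
Business: Pool A 244/538 = 45.4%, Pool B 204/628 = 32.5% → Pool A
Humanities: Pool A 190/395 = 48.1%, Pool B 257/602 = 42.7% → Pool A
Law: Pool A 56/80 = 70.0%, Pool B 657/1098 = 59.8% → Pool A
Overall: Pool A 986/2302 = 42.8%, Pool B 1136/2394 = 47.5% → Pool B
Pool A wins each department group but Pool B wins overall — the comparison reverses. Pool A's applicants skew toward Arts, which has a lower base rate.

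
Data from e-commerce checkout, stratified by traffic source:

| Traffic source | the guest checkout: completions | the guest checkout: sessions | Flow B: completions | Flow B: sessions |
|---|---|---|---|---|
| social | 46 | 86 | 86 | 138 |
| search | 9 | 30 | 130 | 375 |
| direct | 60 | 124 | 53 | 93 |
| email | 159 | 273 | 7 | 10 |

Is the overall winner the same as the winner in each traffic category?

No

Social: the guest checkout 46/86 = 53.5%, Flow B 86/138 = 62.3% → Flow B
Search: the guest checkout 9/30 = 30.0%, Flow B 130/375 = 34.7% → Flow B
Direct: the guest checkout 60/124 = 48.4%, Flow B 53/93 = 57.0% → Flow B
Email: the guest checkout 159/273 = 58.2%, Flow B 7/10 = 70.0% → Flow B
Overall: the guest checkout 274/513 = 53.4%, Flow B 276/616 = 44.8% → the guest checkout
Flow B wins each traffic group but the guest checkout wins overall — the comparison reverses. Flow B's sessions skew toward search, which has a lower base rate.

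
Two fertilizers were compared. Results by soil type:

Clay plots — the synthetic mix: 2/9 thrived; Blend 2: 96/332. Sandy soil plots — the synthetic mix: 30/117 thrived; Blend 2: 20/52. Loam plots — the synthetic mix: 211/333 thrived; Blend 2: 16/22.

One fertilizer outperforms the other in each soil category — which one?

Blend 2

Clay: the synthetic mix 2/9 = 22.2%, Blend 2 96/332 = 28.9% → Blend 2
Sandy soil: the synthetic mix 30/117 = 25.6%, Blend 2 20/52 = 38.5% → Blend 2
Loam: the synthetic mix 211/333 = 63.4%, Blend 2 16/22 = 72.7% → Blend 2
Blend 2 has the higher rate in all 3 groups.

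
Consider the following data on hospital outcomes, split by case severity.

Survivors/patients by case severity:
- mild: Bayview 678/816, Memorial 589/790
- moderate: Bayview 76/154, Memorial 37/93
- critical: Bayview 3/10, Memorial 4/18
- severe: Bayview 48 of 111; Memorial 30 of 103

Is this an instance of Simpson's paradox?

Mild: Bayview 678/816 = 83.1%, Memorial 589/790 = 74.6% → Bayview
Moderate: Bayview 76/154 = 49.4%, Memorial 37/93 = 39.8% → Bayview
Critical: Bayview 3/10 = 30.0%, Memorial 4/18 = 22.2% → Bayview
Severe: Bayview 48/111 = 43.2%, Memorial 30/103 = 29.1% → Bayview
Overall: Bayview 805/1091 = 73.8%, Memorial 660/1004 = 65.7% → Bayview
Bayview wins overall and in every case group — no reversal.

No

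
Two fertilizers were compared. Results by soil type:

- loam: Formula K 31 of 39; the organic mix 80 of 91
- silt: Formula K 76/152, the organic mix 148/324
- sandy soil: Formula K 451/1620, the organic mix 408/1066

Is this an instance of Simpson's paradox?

No

Loam: Formula K 31/39 = 79.5%, the organic mix 80/91 = 87.9% → the organic mix
Silt: Formula K 76/152 = 50.0%, the organic mix 148/324 = 45.7% → Formula K
Sandy soil: Formula K 451/1620 = 27.8%, the organic mix 408/1066 = 38.3% → the organic mix
Overall: Formula K 558/1811 = 30.8%, the organic mix 636/1481 = 42.9% → the organic mix
Neither sweeps: Formula K wins 1 of 3 groups, the organic mix wins 2. The organic mix wins overall but not every group — no Simpson reversal.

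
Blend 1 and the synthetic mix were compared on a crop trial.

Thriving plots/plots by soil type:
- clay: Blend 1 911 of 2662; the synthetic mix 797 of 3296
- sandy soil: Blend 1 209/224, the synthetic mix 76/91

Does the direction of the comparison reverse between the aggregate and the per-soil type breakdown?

Clay: Blend 1 911/2662 = 34.2%, the synthetic mix 797/3296 = 24.2% → Blend 1
Sandy soil: Blend 1 209/224 = 93.3%, the synthetic mix 76/91 = 83.5% → Blend 1
Overall: Blend 1 1120/2886 = 38.8%, the synthetic mix 873/3387 = 25.8% → Blend 1
Blend 1 wins overall and in every soil group — no reversal.

No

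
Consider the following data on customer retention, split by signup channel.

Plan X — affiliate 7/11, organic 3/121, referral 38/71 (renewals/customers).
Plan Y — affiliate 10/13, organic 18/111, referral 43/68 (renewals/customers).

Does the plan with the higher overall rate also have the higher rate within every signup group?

Affiliate: Plan X 7/11 = 63.6%, Plan Y 10/13 = 76.9% → Plan Y
Organic: Plan X 3/121 = 2.5%, Plan Y 18/111 = 16.2% → Plan Y
Referral: Plan X 38/71 = 53.5%, Plan Y 43/68 = 63.2% → Plan Y
Overall: Plan X 48/203 = 23.6%, Plan Y 71/192 = 37.0% → Plan Y
Plan Y wins overall and in every signup group — no reversal.

Yes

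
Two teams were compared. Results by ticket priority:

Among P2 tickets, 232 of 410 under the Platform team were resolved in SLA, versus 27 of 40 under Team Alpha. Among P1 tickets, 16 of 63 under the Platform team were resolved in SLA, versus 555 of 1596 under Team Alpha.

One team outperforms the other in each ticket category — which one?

P2: the Platform team 232/410 = 56.6%, Team Alpha 27/40 = 67.5% → Team Alpha
P1: the Platform team 16/63 = 25.4%, Team Alpha 555/1596 = 34.8% → Team Alpha
Team Alpha has the higher rate in both groups.

Team Alpha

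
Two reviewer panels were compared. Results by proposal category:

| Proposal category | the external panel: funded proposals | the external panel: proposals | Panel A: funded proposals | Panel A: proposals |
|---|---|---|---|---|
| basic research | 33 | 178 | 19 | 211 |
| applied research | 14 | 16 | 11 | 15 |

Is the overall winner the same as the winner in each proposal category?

Yes

Basic research: the external panel 33/178 = 18.5%, Panel A 19/211 = 9.0% → the external panel
Applied research: the external panel 14/16 = 87.5%, Panel A 11/15 = 73.3% → the external panel
Overall: the external panel 47/194 = 24.2%, Panel A 30/226 = 13.3% → the external panel
The external panel wins overall and in every proposal group — no reversal.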